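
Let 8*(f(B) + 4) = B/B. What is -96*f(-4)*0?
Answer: 0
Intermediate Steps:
f(B) = -31/8 (f(B) = -4 + (B/B)/8 = -4 + (⅛)*1 = -4 + ⅛ = -31/8)
-96*f(-4)*0 = -96*(-31/8)*0 = 372*0 = 0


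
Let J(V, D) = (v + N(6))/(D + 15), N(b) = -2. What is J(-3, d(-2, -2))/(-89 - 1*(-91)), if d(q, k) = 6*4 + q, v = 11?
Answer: 9/74 ≈ 0.12162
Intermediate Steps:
d(q, k) = 24 + q
J(V, D) = 9/(15 + D) (J(V, D) = (11 - 2)/(D + 15) = 9/(15 + D))
J(-3, d(-2, -2))/(-89 - 1*(-91)) = (9/(15 + (24 - 2)))/(-89 - 1*(-91)) = (9/(15 + 22))/(-89 + 91) = (9/37)/2 = (9*(1/37))*(½) = (9/37)*(½) = 9/74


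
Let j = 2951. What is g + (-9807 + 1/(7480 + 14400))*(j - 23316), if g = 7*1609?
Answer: 874022055495/4376 ≈ 1.9973e+8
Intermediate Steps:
g = 11263
g + (-9807 + 1/(7480 + 14400))*(j - 23316) = 11263 + (-9807 + 1/(7480 + 14400))*(2951 - 23316) = 11263 + (-9807 + 1/21880)*(-20365) = 11263 - 214577159/21880*(-20365) = 11263 + 873972768607/4376 = 874022055495/4376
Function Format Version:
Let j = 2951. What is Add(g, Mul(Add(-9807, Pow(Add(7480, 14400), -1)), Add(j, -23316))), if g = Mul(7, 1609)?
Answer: Rational(874022055495, 4376) ≈ 1.9973e+8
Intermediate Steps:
g = 11263
Add(g, Mul(Add(-9807, Pow(Add(7480, 14400), -1)), Add(j, -23316))) = Add(11263, Mul(Add(-9807, Pow(Add(7480, 14400), -1)), Add(2951, -23316))) = Add(11263, Mul(Add(-9807, Pow(21880, -1)), -20365)) = Add(11263, Mul(Add(-9807, Rational(1, 21880)), -20365)) = Add(11263, Mul(Rational(-214577159, 21880), -20365)) = Add(11263, Rational(873972768607, 4376)) = Rational(874022055495, 4376)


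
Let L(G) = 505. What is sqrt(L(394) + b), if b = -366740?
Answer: I*sqrt(366235) ≈ 605.17*I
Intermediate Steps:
sqrt(L(394) + b) = sqrt(505 - 366740) = sqrt(-366235) = I*sqrt(366235)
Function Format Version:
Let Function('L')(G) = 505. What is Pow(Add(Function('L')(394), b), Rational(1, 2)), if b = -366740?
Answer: Mul(I, Pow(366235, Rational(1, 2))) ≈ Mul(605.17, I)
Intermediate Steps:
Pow(Add(Function('L')(394), b), Rational(1, 2)) = Pow(Add(505, -366740), Rational(1, 2)) = Pow(-366235, Rational(1, 2)) = Mul(I, Pow(366235, Rational(1, 2)))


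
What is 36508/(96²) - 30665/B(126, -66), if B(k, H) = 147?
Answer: -23103497/112896 ≈ -204.64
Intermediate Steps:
36508/(96²) - 30665/B(126, -66) = 36508/(96²) - 30665/147 = 36508/9216 - 30665*1/147 = 36508*(1/9216) - 30665/147 = 9127/2304 - 30665/147 = -23103497/112896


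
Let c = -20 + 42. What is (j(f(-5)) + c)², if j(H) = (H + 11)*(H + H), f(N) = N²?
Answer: 3319684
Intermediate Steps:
j(H) = 2*H*(11 + H) (j(H) = (11 + H)*(2*H) = 2*H*(11 + H))
c = 22
(j(f(-5)) + c)² = (2*(-5)²*(11 + (-5)²) + 22)² = (2*25*(11 + 25) + 22)² = (2*25*36 + 22)² = (1800 + 22)² = 1822² = 3319684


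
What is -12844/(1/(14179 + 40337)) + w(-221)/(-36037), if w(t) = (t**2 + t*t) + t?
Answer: -25233233771109/36037 ≈ -7.0020e+8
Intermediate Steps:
w(t) = t + 2*t**2 (w(t) = (t**2 + t**2) + t = 2*t**2 + t = t + 2*t**2)
-12844/(1/(14179 + 40337)) + w(-221)/(-36037) = -12844/(1/(14179 + 40337)) - 221*(1 + 2*(-221))/(-36037) = -12844/(1/54516) - 221*(1 - 442)*(-1/36037) = -12844/1/54516 - 221*(-441)*(-1/36037) = -12844*54516 + 97461*(-1/36037) = -700203504 - 97461/36037 = -25233233771109/36037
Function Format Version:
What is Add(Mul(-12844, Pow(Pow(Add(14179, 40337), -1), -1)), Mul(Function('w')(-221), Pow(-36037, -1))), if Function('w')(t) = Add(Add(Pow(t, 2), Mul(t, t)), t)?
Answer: Rational(-25233233771109, 36037) ≈ -7.0020e+8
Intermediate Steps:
Function('w')(t) = Add(t, Mul(2, Pow(t, 2))) (Function('w')(t) = Add(Add(Pow(t, 2), Pow(t, 2)), t) = Add(Mul(2, Pow(t, 2)), t) = Add(t, Mul(2, Pow(t, 2))))
Add(Mul(-12844, Pow(Pow(Add(14179, 40337), -1), -1)), Mul(Function('w')(-221), Pow(-36037, -1))) = Add(Mul(-12844, Pow(Pow(Add(14179, 40337), -1), -1)), Mul(Mul(-221, Add(1, Mul(2, -221))), Pow(-36037, -1))) = Add(Mul(-12844, Pow(Pow(54516, -1), -1)), Mul(Mul(-221, Add(1, -442)), Rational(-1, 36037))) = Add(Mul(-12844, Pow(Rational(1, 54516), -1)), Mul(Mul(-221, -441), Rational(-1, 36037))) = Add(Mul(-12844, 54516), Mul(97461, Rational(-1, 36037))) = Add(-700203504, Rational(-97461, 36037)) = Rational(-25233233771109, 36037)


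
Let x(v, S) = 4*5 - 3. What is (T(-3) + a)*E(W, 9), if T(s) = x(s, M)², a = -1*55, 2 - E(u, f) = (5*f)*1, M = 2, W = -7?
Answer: -10062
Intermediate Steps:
E(u, f) = 2 - 5*f
a = -55
x(v, S) = 17 (x(v, S) = 20 - 3 = 17)
T(s) = 289 (T(s) = 17² = 289)
(T(-3) + a)*E(W, 9) = (289 - 55)*(2 - 5*9) = 234*(2 - 45) = 234*(-43) = -10062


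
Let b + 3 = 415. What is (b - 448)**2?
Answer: 1296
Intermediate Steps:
b = 412 (b = -3 + 415 = 412)
(b - 448)**2 = (412 - 448)**2 = (-36)**2 = 1296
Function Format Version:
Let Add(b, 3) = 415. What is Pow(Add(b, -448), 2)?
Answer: 1296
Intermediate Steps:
b = 412 (b = Add(-3, 415) = 412)
Pow(Add(b, -448), 2) = Pow(Add(412, -448), 2) = Pow(-36, 2) = 1296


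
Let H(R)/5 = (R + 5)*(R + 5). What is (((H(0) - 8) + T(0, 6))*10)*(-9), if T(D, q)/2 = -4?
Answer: -9810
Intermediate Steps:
H(R) = 5*(5 + R)² (H(R) = 5*((R + 5)*(R + 5)) = 5*((5 + R)*(5 + R)) = 5*(5 + R)²)
T(D, q) = -8 (T(D, q) = 2*(-4) = -8)
(((H(0) - 8) + T(0, 6))*10)*(-9) = (((5*(5 + 0)² - 8) - 8)*10)*(-9) = (((5*5² - 8) - 8)*10)*(-9) = (((5*25 - 8) - 8)*10)*(-9) = (((125 - 8) - 8)*10)*(-9) = ((117 - 8)*10)*(-9) = (109*10)*(-9) = 1090*(-9) = -9810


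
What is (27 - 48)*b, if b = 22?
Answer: -462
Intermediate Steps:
(27 - 48)*b = (27 - 48)*22 = -21*22 = -462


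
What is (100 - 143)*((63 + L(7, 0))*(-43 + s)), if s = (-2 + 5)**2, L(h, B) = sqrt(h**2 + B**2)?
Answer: 102340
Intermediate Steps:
L(h, B) = sqrt(B**2 + h**2)
s = 9 (s = 3**2 = 9)
(100 - 143)*((63 + L(7, 0))*(-43 + s)) = (100 - 143)*((63 + sqrt(0**2 + 7**2))*(-43 + 9)) = -43*(63 + sqrt(0 + 49))*(-34) = -43*(63 + sqrt(49))*(-34) = -43*(63 + 7)*(-34) = -3010*(-34) = -43*(-2380) = 102340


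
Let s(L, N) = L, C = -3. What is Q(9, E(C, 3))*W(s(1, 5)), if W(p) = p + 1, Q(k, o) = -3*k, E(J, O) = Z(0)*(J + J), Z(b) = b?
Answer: -54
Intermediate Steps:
E(J, O) = 0 (E(J, O) = 0*(J + J) = 0*(2*J) = 0)
W(p) = 1 + p
Q(9, E(C, 3))*W(s(1, 5)) = (-3*9)*(1 + 1) = -27*2 = -54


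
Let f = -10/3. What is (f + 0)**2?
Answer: 100/9 ≈ 11.111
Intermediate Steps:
f = -10/3 (f = -10*1/3 = -10/3 ≈ -3.3333)
(f + 0)**2 = (-10/3 + 0)**2 = (-10/3)**2 = 100/9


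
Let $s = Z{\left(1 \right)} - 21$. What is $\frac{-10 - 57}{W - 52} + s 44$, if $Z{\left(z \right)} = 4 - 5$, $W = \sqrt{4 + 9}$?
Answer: $- \frac{200108}{207} + \frac{67 \sqrt{13}}{2691} \approx -966.62$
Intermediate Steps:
$W = \sqrt{13} \approx 3.6056$
$Z{\left(z \right)} = -1$
$s = -22$ ($s = -1 - 21 = -22$)
$\frac{-10 - 57}{W - 52} + s 44 = \frac{-10 - 57}{\sqrt{13} - 52} - 968 = - \frac{67}{-52 + \sqrt{13}} - 968 = -968 - \frac{67}{-52 + \sqrt{13}}$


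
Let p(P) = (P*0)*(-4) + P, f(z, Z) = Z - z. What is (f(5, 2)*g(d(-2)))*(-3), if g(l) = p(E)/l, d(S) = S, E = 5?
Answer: -45/2 ≈ -22.500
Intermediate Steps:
p(P) = P (p(P) = 0*(-4) + P = 0 + P = P)
g(l) = 5/l
(f(5, 2)*g(d(-2)))*(-3) = ((2 - 1*5)*(5/(-2)))*(-3) = ((2 - 5)*(5*(-½)))*(-3) = -3*(-5/2)*(-3) = (15/2)*(-3) = -45/2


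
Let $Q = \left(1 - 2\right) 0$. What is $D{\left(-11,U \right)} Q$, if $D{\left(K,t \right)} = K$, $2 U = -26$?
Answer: $0$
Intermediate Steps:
$U = -13$ ($U = \frac{1}{2} \left(-26\right) = -13$)
$Q = 0$ ($Q = \left(-1\right) 0 = 0$)
$D{\left(-11,U \right)} Q = \left(-11\right) 0 = 0$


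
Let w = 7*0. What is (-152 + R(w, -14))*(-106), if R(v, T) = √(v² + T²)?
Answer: 14628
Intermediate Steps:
w = 0
R(v, T) = √(T² + v²)
(-152 + R(w, -14))*(-106) = (-152 + √((-14)² + 0²))*(-106) = (-152 + √(196 + 0))*(-106) = (-152 + √196)*(-106) = (-152 + 14)*(-106) = -138*(-106) = 14628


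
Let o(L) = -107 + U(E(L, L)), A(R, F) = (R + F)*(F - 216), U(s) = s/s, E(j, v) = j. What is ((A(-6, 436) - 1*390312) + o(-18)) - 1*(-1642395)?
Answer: 1346577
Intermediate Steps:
U(s) = 1
A(R, F) = (-216 + F)*(F + R) (A(R, F) = (F + R)*(-216 + F) = (-216 + F)*(F + R))
o(L) = -106 (o(L) = -107 + 1 = -106)
((A(-6, 436) - 1*390312) + o(-18)) - 1*(-1642395) = (((436² - 216*436 - 216*(-6) + 436*(-6)) - 1*390312) - 106) - 1*(-1642395) = (((190096 - 94176 + 1296 - 2616) - 390312) - 106) + 1642395 = ((94600 - 390312) - 106) + 1642395 = (-295712 - 106) + 1642395 = -295818 + 1642395 = 1346577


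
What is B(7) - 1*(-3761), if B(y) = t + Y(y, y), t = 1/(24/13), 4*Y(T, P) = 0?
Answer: 90277/24 ≈ 3761.5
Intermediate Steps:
Y(T, P) = 0 (Y(T, P) = (1/4)*0 = 0)
t = 13/24 (t = 1/(24*(1/13)) = 1/(24/13) = 13/24 ≈ 0.54167)
B(y) = 13/24 (B(y) = 13/24 + 0 = 13/24)
B(7) - 1*(-3761) = 13/24 - 1*(-3761) = 13/24 + 3761 = 90277/24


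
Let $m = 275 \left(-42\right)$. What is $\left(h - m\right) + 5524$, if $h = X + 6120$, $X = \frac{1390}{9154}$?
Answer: $\frac{106159633}{4577} \approx 23194.0$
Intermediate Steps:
$m = -11550$
$X = \frac{695}{4577}$ ($X = 1390 \cdot \frac{1}{9154} = \frac{695}{4577} \approx 0.15185$)
$h = \frac{28011935}{4577}$ ($h = \frac{695}{4577} + 6120 = \frac{28011935}{4577} \approx 6120.1$)
$\left(h - m\right) + 5524 = \left(\frac{28011935}{4577} - -11550\right) + 5524 = \left(\frac{28011935}{4577} + 11550\right) + 5524 = \frac{80876285}{4577} + 5524 = \frac{106159633}{4577}$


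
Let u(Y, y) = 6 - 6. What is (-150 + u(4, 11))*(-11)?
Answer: 1650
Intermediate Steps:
u(Y, y) = 0
(-150 + u(4, 11))*(-11) = (-150 + 0)*(-11) = -150*(-11) = 1650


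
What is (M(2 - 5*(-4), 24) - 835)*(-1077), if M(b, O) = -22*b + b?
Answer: 1396869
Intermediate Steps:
M(b, O) = -21*b
(M(2 - 5*(-4), 24) - 835)*(-1077) = (-21*(2 - 5*(-4)) - 835)*(-1077) = (-21*(2 + 20) - 835)*(-1077) = (-21*22 - 835)*(-1077) = (-462 - 835)*(-1077) = -1297*(-1077) = 1396869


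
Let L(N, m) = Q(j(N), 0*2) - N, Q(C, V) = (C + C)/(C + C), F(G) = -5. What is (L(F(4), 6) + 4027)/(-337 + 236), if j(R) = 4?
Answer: -4033/101 ≈ -39.931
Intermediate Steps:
Q(C, V) = 1 (Q(C, V) = (2*C)/((2*C)) = (2*C)*(1/(2*C)) = 1)
L(N, m) = 1 - N
(L(F(4), 6) + 4027)/(-337 + 236) = ((1 - 1*(-5)) + 4027)/(-337 + 236) = ((1 + 5) + 4027)/(-101) = (6 + 4027)*(-1/101) = 4033*(-1/101) = -4033/101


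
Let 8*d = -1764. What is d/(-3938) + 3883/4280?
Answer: 8117497/8427320 ≈ 0.96324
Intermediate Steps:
d = -441/2 (d = (⅛)*(-1764) = -441/2 ≈ -220.50)
d/(-3938) + 3883/4280 = -441/2/(-3938) + 3883/4280 = -441/2*(-1/3938) + 3883*(1/4280) = 441/7876 + 3883/4280 = 8117497/8427320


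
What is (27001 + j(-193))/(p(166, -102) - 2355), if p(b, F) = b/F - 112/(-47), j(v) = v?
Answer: -16064694/1410781 ≈ -11.387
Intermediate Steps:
p(b, F) = 112/47 + b/F (p(b, F) = b/F - 112*(-1/47) = b/F + 112/47 = 112/47 + b/F)
(27001 + j(-193))/(p(166, -102) - 2355) = (27001 - 193)/((112/47 + 166/(-102)) - 2355) = 26808/((112/47 + 166*(-1/102)) - 2355) = 26808/((112/47 - 83/51) - 2355) = 26808/(1811/2397 - 2355) = 26808/(-5643124/2397) = 26808*(-2397/5643124) = -16064694/1410781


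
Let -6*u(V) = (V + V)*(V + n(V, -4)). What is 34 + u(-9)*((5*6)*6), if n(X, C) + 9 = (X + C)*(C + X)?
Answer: 81574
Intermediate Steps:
n(X, C) = -9 + (C + X)**2 (n(X, C) = -9 + (X + C)*(C + X) = -9 + (C + X)*(C + X) = -9 + (C + X)**2)
u(V) = -V*(-9 + V + (-4 + V)**2)/3 (u(V) = -(V + V)*(V + (-9 + (-4 + V)**2))/6 = -2*V*(-9 + V + (-4 + V)**2)/6 = -V*(-9 + V + (-4 + V)**2)/3)
34 + u(-9)*((5*6)*6) = 34 + ((1/3)*(-9)*(-7 - 1*(-9)**2 + 7*(-9)))*((5*6)*6) = 34 + ((1/3)*(-9)*(-7 - 1*81 - 63))*(30*6) = 34 + ((1/3)*(-9)*(-7 - 81 - 63))*180 = 34 + ((1/3)*(-9)*(-151))*180 = 34 + 453*180 = 34 + 81540 = 81574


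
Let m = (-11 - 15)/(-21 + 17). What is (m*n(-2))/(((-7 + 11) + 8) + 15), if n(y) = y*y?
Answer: 26/27 ≈ 0.96296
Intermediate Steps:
m = 13/2 (m = -26/(-4) = -26*(-¼) = 13/2 ≈ 6.5000)
n(y) = y²
(m*n(-2))/(((-7 + 11) + 8) + 15) = ((13/2)*(-2)²)/(((-7 + 11) + 8) + 15) = ((13/2)*4)/((4 + 8) + 15) = 26/(12 + 15) = 26/27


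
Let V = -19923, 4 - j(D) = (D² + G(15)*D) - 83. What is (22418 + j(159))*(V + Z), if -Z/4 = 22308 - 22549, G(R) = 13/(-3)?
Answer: 39567433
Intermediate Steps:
G(R) = -13/3 (G(R) = 13*(-⅓) = -13/3)
j(D) = 87 - D² + 13*D/3 (j(D) = 4 - ((D² - 13*D/3) - 83) = 4 - (-83 + D² - 13*D/3) = 4 + (83 - D² + 13*D/3) = 87 - D² + 13*D/3)
Z = 964 (Z = -4*(22308 - 22549) = -4*(-241) = 964)
(22418 + j(159))*(V + Z) = (22418 + (87 - 1*159² + (13/3)*159))*(-19923 + 964) = (22418 + (87 - 1*25281 + 689))*(-18959) = (22418 + (87 - 25281 + 689))*(-18959) = (22418 - 24505)*(-18959) = -2087*(-18959) = 39567433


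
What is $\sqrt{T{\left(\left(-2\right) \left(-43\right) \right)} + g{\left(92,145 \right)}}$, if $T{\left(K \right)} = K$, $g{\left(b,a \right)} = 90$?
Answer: $4 \sqrt{11} \approx 13.266$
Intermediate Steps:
$\sqrt{T{\left(\left(-2\right) \left(-43\right) \right)} + g{\left(92,145 \right)}} = \sqrt{\left(-2\right) \left(-43\right) + 90} = \sqrt{86 + 90} = \sqrt{176} = 4 \sqrt{11}$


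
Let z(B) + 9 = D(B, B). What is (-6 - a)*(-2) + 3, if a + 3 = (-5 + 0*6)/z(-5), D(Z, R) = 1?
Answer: 41/4 ≈ 10.250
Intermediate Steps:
z(B) = -8 (z(B) = -9 + 1 = -8)
a = -19/8 (a = -3 + (-5 + 0*6)/(-8) = -3 + (-5 + 0)*(-⅛) = -3 - 5*(-⅛) = -3 + 5/8 = -19/8 ≈ -2.3750)
(-6 - a)*(-2) + 3 = (-6 - 1*(-19/8))*(-2) + 3 = (-6 + 19/8)*(-2) + 3 = -29/8*(-2) + 3 = 29/4 + 3 = 41/4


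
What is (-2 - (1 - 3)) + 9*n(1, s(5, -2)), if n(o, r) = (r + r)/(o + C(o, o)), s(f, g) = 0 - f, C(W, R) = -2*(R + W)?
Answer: 30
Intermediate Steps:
C(W, R) = -2*R - 2*W
s(f, g) = -f
n(o, r) = -2*r/(3*o) (n(o, r) = (r + r)/(o + (-2*o - 2*o)) = (2*r)/(o - 4*o) = (2*r)/((-3*o)) = (2*r)*(-1/(3*o)) = -2*r/(3*o))
(-2 - (1 - 3)) + 9*n(1, s(5, -2)) = (-2 - (1 - 3)) + 9*(-2/3*(-1*5)/1) = (-2 - 1*(-2)) + 9*(-2/3*(-5)*1) = (-2 + 2) + 9*(10/3) = 0 + 30 = 30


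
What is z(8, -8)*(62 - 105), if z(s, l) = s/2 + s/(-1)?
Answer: 172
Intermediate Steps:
z(s, l) = -s/2 (z(s, l) = s*(½) + s*(-1) = s/2 - s = -s/2)
z(8, -8)*(62 - 105) = (-½*8)*(62 - 105) = -4*(-43) = 172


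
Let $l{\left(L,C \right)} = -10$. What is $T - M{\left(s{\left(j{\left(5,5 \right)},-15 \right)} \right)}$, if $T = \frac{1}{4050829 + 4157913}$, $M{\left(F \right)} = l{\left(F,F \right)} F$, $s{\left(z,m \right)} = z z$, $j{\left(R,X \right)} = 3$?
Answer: $\frac{738786781}{8208742} \approx 90.0$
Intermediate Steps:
$s{\left(z,m \right)} = z^{2}$
$M{\left(F \right)} = - 10 F$
$T = \frac{1}{8208742} \approx 1.2182 \cdot 10^{-7}$
$T - M{\left(s{\left(j{\left(5,5 \right)},-15 \right)} \right)} = \frac{1}{8208742} - - 10 \cdot 3^{2} = \frac{1}{8208742} - \left(-10\right) 9 = \frac{1}{8208742} - -90 = \frac{1}{8208742} + 90 = \frac{738786781}{8208742}$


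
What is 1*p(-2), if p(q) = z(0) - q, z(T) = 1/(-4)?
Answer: 7/4 ≈ 1.7500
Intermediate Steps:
z(T) = -¼
p(q) = -¼ - q
1*p(-2) = 1*(-¼ - 1*(-2)) = 1*(-¼ + 2) = 1*(7/4) = 7/4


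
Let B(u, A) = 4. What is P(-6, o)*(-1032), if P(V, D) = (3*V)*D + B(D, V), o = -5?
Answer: -97008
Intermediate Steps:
P(V, D) = 4 + 3*D*V (P(V, D) = (3*V)*D + 4 = 3*D*V + 4 = 4 + 3*D*V)
P(-6, o)*(-1032) = (4 + 3*(-5)*(-6))*(-1032) = (4 + 90)*(-1032) = 94*(-1032) = -97008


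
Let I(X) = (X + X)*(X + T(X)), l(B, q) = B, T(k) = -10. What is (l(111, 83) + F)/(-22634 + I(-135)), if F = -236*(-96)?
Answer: 22767/16516 ≈ 1.3785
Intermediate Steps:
F = 22656
I(X) = 2*X*(-10 + X) (I(X) = (X + X)*(X - 10) = (2*X)*(-10 + X) = 2*X*(-10 + X))
(l(111, 83) + F)/(-22634 + I(-135)) = (111 + 22656)/(-22634 + 2*(-135)*(-10 - 135)) = 22767/(-22634 + 2*(-135)*(-145)) = 22767/(-22634 + 39150) = 22767/16516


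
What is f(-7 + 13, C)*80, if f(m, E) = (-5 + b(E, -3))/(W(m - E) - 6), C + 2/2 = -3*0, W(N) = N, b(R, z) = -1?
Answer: -480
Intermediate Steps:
C = -1 (C = -1 - 3*0 = -1 + 0 = -1)
f(m, E) = -6/(-6 + m - E) (f(m, E) = (-5 - 1)/((m - E) - 6) = -6/(-6 + m - E))
f(-7 + 13, C)*80 = (6/(6 - 1 - (-7 + 13)))*80 = (6/(6 - 1 - 1*6))*80 = (6/(6 - 1 - 6))*80 = (6/(-1))*80 = (6*(-1))*80 = -6*80 = -480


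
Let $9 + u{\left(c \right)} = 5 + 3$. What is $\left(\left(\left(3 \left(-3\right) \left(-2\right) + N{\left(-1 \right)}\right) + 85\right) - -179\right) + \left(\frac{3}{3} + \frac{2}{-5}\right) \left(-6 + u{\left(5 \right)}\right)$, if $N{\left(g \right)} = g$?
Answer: $\frac{1384}{5} \approx 276.8$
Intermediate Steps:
$u{\left(c \right)} = -1$ ($u{\left(c \right)} = -9 + \left(5 + 3\right) = -9 + 8 = -1$)
$\left(\left(\left(3 \left(-3\right) \left(-2\right) + N{\left(-1 \right)}\right) + 85\right) - -179\right) + \left(\frac{3}{3} + \frac{2}{-5}\right) \left(-6 + u{\left(5 \right)}\right) = \left(\left(\left(3 \left(-3\right) \left(-2\right) - 1\right) + 85\right) - -179\right) + \left(\frac{3}{3} + \frac{2}{-5}\right) \left(-6 - 1\right) = \left(\left(\left(\left(-9\right) \left(-2\right) - 1\right) + 85\right) + 179\right) + \left(3 \cdot \frac{1}{3} + 2 \left(- \frac{1}{5}\right)\right) \left(-7\right) = \left(\left(\left(18 - 1\right) + 85\right) + 179\right) + \left(1 - \frac{2}{5}\right) \left(-7\right) = \left(\left(17 + 85\right) + 179\right) + \frac{3}{5} \left(-7\right) = \left(102 + 179\right) - \frac{21}{5} = 281 - \frac{21}{5} = \frac{1384}{5}$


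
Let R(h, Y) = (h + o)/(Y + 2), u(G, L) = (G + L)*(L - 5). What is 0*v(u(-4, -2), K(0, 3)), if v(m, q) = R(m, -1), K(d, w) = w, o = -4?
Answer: 0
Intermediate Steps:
u(G, L) = (-5 + L)*(G + L) (u(G, L) = (G + L)*(-5 + L) = (-5 + L)*(G + L))
R(h, Y) = (-4 + h)/(2 + Y) (R(h, Y) = (h - 4)/(Y + 2) = (-4 + h)/(2 + Y))
v(m, q) = -4 + m (v(m, q) = (-4 + m)/(2 - 1) = (-4 + m)/1 = 1*(-4 + m) = -4 + m)
0*v(u(-4, -2), K(0, 3)) = 0*(-4 + ((-2)² - 5*(-4) - 5*(-2) - 4*(-2))) = 0*(-4 + (4 + 20 + 10 + 8)) = 0*(-4 + 42) = 0*38 = 0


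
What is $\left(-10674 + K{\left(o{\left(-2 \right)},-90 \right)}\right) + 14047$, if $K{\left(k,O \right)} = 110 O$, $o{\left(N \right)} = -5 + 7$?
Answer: $-6527$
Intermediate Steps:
$o{\left(N \right)} = 2$
$\left(-10674 + K{\left(o{\left(-2 \right)},-90 \right)}\right) + 14047 = \left(-10674 + 110 \left(-90\right)\right) + 14047 = \left(-10674 - 9900\right) + 14047 = -20574 + 14047 = -6527$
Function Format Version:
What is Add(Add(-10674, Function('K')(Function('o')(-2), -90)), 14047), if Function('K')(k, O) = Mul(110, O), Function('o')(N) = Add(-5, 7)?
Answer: -6527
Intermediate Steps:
Function('o')(N) = 2
Add(Add(-10674, Function('K')(Function('o')(-2), -90)), 14047) = Add(Add(-10674, Mul(110, -90)), 14047) = Add(Add(-10674, -9900), 14047) = Add(-20574, 14047) = -6527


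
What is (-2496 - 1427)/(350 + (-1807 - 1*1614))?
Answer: 3923/3071 ≈ 1.2774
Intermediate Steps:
(-2496 - 1427)/(350 + (-1807 - 1*1614)) = -3923/(350 + (-1807 - 1614)) = -3923/(350 - 3421) = -3923/(-3071) = -3923*(-1/3071) = 3923/3071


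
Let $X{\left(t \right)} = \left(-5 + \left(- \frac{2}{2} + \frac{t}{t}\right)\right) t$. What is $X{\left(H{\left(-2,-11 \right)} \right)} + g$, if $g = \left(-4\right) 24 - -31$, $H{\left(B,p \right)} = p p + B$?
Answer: $-660$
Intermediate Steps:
$H{\left(B,p \right)} = B + p^{2}$ ($H{\left(B,p \right)} = p^{2} + B = B + p^{2}$)
$X{\left(t \right)} = - 5 t$ ($X{\left(t \right)} = \left(-5 + \left(\left(-2\right) \frac{1}{2} + 1\right)\right) t = \left(-5 + \left(-1 + 1\right)\right) t = \left(-5 + 0\right) t = - 5 t$)
$g = -65$ ($g = -96 + \left(-9 + 40\right) = -96 + 31 = -65$)
$X{\left(H{\left(-2,-11 \right)} \right)} + g = - 5 \left(-2 + \left(-11\right)^{2}\right) - 65 = - 5 \left(-2 + 121\right) - 65 = \left(-5\right) 119 - 65 = -595 - 65 = -660$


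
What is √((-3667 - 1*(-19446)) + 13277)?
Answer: 8*√454 ≈ 170.46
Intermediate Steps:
√((-3667 - 1*(-19446)) + 13277) = √((-3667 + 19446) + 13277) = √(15779 + 13277) = √29056 = 8*√454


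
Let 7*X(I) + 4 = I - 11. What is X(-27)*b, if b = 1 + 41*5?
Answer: -1236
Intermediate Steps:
X(I) = -15/7 + I/7 (X(I) = -4/7 + (I - 11)/7 = -4/7 + (-11 + I)/7 = -4/7 + (-11/7 + I/7) = -15/7 + I/7)
b = 206 (b = 1 + 205 = 206)
X(-27)*b = (-15/7 + (1/7)*(-27))*206 = (-15/7 - 27/7)*206 = -6*206 = -1236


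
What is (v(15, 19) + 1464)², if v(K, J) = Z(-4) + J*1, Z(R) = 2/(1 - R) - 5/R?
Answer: 881674249/400 ≈ 2.2042e+6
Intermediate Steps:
Z(R) = -5/R + 2/(1 - R)
v(K, J) = 33/20 + J (v(K, J) = (5 - 7*(-4))/((-4)*(-1 - 4)) + J*1 = -¼*(5 + 28)/(-5) + J = -¼*(-⅕)*33 + J = 33/20 + J)
(v(15, 19) + 1464)² = ((33/20 + 19) + 1464)² = (413/20 + 1464)² = (29693/20)² = 881674249/400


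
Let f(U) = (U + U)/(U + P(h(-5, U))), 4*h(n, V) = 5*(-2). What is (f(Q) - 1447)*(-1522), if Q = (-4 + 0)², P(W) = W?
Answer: 59365610/27 ≈ 2.1987e+6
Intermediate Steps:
h(n, V) = -5/2 (h(n, V) = (5*(-2))/4 = (¼)*(-10) = -5/2)
Q = 16 (Q = (-4)² = 16)
f(U) = 2*U/(-5/2 + U) (f(U) = (U + U)/(U - 5/2) = (2*U)/(-5/2 + U) = 2*U/(-5/2 + U))
(f(Q) - 1447)*(-1522) = (4*16/(-5 + 2*16) - 1447)*(-1522) = (4*16/(-5 + 32) - 1447)*(-1522) = (4*16/27 - 1447)*(-1522) = (4*16*(1/27) - 1447)*(-1522) = (64/27 - 1447)*(-1522) = -39005/27*(-1522) = 59365610/27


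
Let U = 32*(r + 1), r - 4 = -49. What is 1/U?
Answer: -1/1408 ≈ -0.00071023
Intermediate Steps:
r = -45 (r = 4 - 49 = -45)
U = -1408 (U = 32*(-45 + 1) = 32*(-44) = -1408)
1/U = 1/(-1408) = -1/1408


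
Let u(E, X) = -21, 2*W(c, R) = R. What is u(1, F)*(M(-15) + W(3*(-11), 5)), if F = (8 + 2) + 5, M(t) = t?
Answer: 525/2 ≈ 262.50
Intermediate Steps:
W(c, R) = R/2
F = 15 (F = 10 + 5 = 15)
u(1, F)*(M(-15) + W(3*(-11), 5)) = -21*(-15 + (½)*5) = -21*(-15 + 5/2) = -21*(-25/2) = 525/2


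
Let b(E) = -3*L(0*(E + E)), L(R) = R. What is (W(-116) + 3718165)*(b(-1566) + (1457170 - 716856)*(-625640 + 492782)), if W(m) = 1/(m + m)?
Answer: -21210959966504201487/58 ≈ -3.6571e+17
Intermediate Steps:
b(E) = 0 (b(E) = -0*(E + E) = -0*2*E = -3*0 = 0)
W(m) = 1/(2*m)
(W(-116) + 3718165)*(b(-1566) + (1457170 - 716856)*(-625640 + 492782)) = ((1/2)/(-116) + 3718165)*(0 + (1457170 - 716856)*(-625640 + 492782)) = ((1/2)*(-1/116) + 3718165)*(0 + 740314*(-132858)) = (-1/232 + 3718165)*(0 - 98356637412) = (862614279/232)*(-98356637412) = -21210959966504201487/58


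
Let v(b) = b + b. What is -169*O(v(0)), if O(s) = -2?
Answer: 338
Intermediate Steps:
v(b) = 2*b
-169*O(v(0)) = -169*(-2) = 338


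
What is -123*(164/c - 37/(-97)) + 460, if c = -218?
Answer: 5345863/10573 ≈ 505.61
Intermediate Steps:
-123*(164/c - 37/(-97)) + 460 = -123*(164/(-218) - 37/(-97)) + 460 = -123*(164*(-1/218) - 37*(-1/97)) + 460 = -123*(-82/109 + 37/97) + 460 = -123*(-3921/10573) + 460 = 482283/10573 + 460 = 5345863/10573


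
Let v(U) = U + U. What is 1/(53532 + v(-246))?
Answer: 1/53040 ≈ 1.8854e-5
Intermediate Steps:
v(U) = 2*U
1/(53532 + v(-246)) = 1/(53532 + 2*(-246)) = 1/(53532 - 492) = 1/53040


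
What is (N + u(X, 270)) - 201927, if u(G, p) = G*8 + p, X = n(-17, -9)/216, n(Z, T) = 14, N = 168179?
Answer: -903892/27 ≈ -33478.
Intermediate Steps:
X = 7/108 (X = 14/216 = 14*(1/216) = 7/108 ≈ 0.064815)
u(G, p) = p + 8*G (u(G, p) = 8*G + p = p + 8*G)
(N + u(X, 270)) - 201927 = (168179 + (270 + 8*(7/108))) - 201927 = (168179 + (270 + 14/27)) - 201927 = (168179 + 7304/27) - 201927 = 4548137/27 - 201927 = -903892/27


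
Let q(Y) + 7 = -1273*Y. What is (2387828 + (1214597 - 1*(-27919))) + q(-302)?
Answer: 4014783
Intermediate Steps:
q(Y) = -7 - 1273*Y
(2387828 + (1214597 - 1*(-27919))) + q(-302) = (2387828 + (1214597 - 1*(-27919))) + (-7 - 1273*(-302)) = (2387828 + (1214597 + 27919)) + (-7 + 384446) = (2387828 + 1242516) + 384439 = 3630344 + 384439 = 4014783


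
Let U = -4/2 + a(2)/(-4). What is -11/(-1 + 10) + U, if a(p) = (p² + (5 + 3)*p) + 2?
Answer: -157/18 ≈ -8.7222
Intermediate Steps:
a(p) = 2 + p² + 8*p (a(p) = (p² + 8*p) + 2 = 2 + p² + 8*p)
U = -15/2 (U = -4/2 + (2 + 2² + 8*2)/(-4) = -4*½ + (2 + 4 + 16)*(-¼) = -2 + 22*(-¼) = -2 - 11/2 = -15/2 ≈ -7.5000)
-11/(-1 + 10) + U = -11/(-1 + 10) - 15/2 = -11/9 - 15/2 = -157/18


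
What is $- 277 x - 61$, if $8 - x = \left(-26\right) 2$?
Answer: $-16681$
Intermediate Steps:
$x = 60$ ($x = 8 - \left(-26\right) 2 = 8 - -52 = 8 + 52 = 60$)
$- 277 x - 61 = \left(-277\right) 60 - 61 = -16620 - 61 = -16681$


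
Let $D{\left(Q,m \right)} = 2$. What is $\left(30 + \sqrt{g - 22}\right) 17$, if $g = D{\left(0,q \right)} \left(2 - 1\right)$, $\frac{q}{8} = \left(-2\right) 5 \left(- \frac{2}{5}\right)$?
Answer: $510 + 34 i \sqrt{5} \approx 510.0 + 76.026 i$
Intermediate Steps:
$q = 32$ ($q = 8 \left(-2\right) 5 \left(- \frac{2}{5}\right) = 8 \left(- 10 \left(\left(-2\right) \frac{1}{5}\right)\right) = 8 \left(\left(-10\right) \left(- \frac{2}{5}\right)\right) = 8 \cdot 4 = 32$)
$g = 2$ ($g = 2 \left(2 - 1\right) = 2 \cdot 1 = 2$)
$\left(30 + \sqrt{g - 22}\right) 17 = \left(30 + \sqrt{2 - 22}\right) 17 = \left(30 + \sqrt{-20}\right) 17 = \left(30 + 2 i \sqrt{5}\right) 17 = 510 + 34 i \sqrt{5}$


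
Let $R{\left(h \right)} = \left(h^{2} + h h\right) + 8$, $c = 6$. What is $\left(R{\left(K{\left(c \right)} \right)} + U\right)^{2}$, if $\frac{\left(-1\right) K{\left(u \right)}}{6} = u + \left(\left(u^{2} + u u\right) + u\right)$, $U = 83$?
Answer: $258188983129$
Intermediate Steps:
$K{\left(u \right)} = - 12 u - 12 u^{2}$ ($K{\left(u \right)} = - 6 \left(u + \left(\left(u^{2} + u u\right) + u\right)\right) = - 6 \left(u + \left(\left(u^{2} + u^{2}\right) + u\right)\right) = - 6 \left(u + \left(2 u^{2} + u\right)\right) = - 6 \left(u + \left(u + 2 u^{2}\right)\right) = - 6 \left(2 u + 2 u^{2}\right) = - 12 u - 12 u^{2}$)
$R{\left(h \right)} = 8 + 2 h^{2}$ ($R{\left(h \right)} = \left(h^{2} + h^{2}\right) + 8 = 2 h^{2} + 8 = 8 + 2 h^{2}$)
$\left(R{\left(K{\left(c \right)} \right)} + U\right)^{2} = \left(\left(8 + 2 \left(\left(-12\right) 6 \left(1 + 6\right)\right)^{2}\right) + 83\right)^{2} = \left(\left(8 + 2 \left(\left(-12\right) 6 \cdot 7\right)^{2}\right) + 83\right)^{2} = \left(\left(8 + 2 \left(-504\right)^{2}\right) + 83\right)^{2} = \left(\left(8 + 2 \cdot 254016\right) + 83\right)^{2} = \left(\left(8 + 508032\right) + 83\right)^{2} = \left(508040 + 83\right)^{2} = 508123^{2} = 258188983129$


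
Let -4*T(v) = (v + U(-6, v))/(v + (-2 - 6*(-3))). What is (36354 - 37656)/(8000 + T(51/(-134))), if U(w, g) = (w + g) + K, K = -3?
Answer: -2725086/16744327 ≈ -0.16275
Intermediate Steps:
U(w, g) = -3 + g + w (U(w, g) = (w + g) - 3 = (g + w) - 3 = -3 + g + w)
T(v) = -(-9 + 2*v)/(4*(16 + v)) (T(v) = -(v + (-3 + v - 6))/(4*(v + (-2 - 6*(-3)))) = -(v + (-9 + v))/(4*(v + (-2 + 18))) = -(-9 + 2*v)/(4*(v + 16)) = -(-9 + 2*v)/(4*(16 + v)))
(36354 - 37656)/(8000 + T(51/(-134))) = (36354 - 37656)/(8000 + (9 - 102/(-134))/(4*(16 + 51/(-134)))) = -1302/(8000 + (9 - 102*(-1)/134)/(4*(16 + 51*(-1/134)))) = -1302/(8000 + (9 - 2*(-51/134))/(4*(16 - 51/134))) = -1302/(8000 + (9 + 51/67)/(4*(2093/134))) = -1302/(8000 + (1/4)*(134/2093)*(654/67)) = -1302/(8000 + 327/2093) = -1302/16744327/2093 = -1302*2093/16744327 = -2725086/16744327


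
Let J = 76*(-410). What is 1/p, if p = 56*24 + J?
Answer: -1/29816 ≈ -3.3539e-5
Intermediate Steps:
J = -31160
p = -29816 (p = 56*24 - 31160 = 1344 - 31160 = -29816)
1/p = 1/(-29816) = -1/29816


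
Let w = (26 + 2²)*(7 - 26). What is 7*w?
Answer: -3990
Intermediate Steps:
w = -570 (w = (26 + 4)*(-19) = 30*(-19) = -570)
7*w = 7*(-570) = -3990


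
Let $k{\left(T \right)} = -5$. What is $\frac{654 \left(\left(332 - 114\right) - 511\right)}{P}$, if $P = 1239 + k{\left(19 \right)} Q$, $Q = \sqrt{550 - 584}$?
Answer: $- \frac{237419658}{1535971} - \frac{958110 i \sqrt{34}}{1535971} \approx -154.57 - 3.6372 i$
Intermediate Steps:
$Q = i \sqrt{34}$ ($Q = \sqrt{-34} = i \sqrt{34} \approx 5.8309 i$)
$P = 1239 - 5 i \sqrt{34} \approx 1239.0 - 29.155 i$
$\frac{654 \left(\left(332 - 114\right) - 511\right)}{P} = \frac{654 \left(\left(332 - 114\right) - 511\right)}{1239 - 5 i \sqrt{34}} = \frac{654 \left(218 - 511\right)}{1239 - 5 i \sqrt{34}} = \frac{654 \left(-293\right)}{1239 - 5 i \sqrt{34}} = - \frac{191622}{1239 - 5 i \sqrt{34}}$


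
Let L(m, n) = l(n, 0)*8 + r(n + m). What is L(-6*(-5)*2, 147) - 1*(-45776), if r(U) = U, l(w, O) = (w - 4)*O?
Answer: 45983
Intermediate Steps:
l(w, O) = O*(-4 + w) (l(w, O) = (-4 + w)*O = O*(-4 + w))
L(m, n) = m + n (L(m, n) = (0*(-4 + n))*8 + (n + m) = 0*8 + (m + n) = 0 + (m + n) = m + n)
L(-6*(-5)*2, 147) - 1*(-45776) = (-6*(-5)*2 + 147) - 1*(-45776) = (30*2 + 147) + 45776 = (60 + 147) + 45776 = 207 + 45776 = 45983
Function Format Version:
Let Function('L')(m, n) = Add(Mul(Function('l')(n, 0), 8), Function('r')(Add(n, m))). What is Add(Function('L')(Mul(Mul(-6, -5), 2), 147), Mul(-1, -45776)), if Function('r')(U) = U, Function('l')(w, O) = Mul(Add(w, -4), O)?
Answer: 45983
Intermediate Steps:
Function('l')(w, O) = Mul(O, Add(-4, w)) (Function('l')(w, O) = Mul(Add(-4, w), O) = Mul(O, Add(-4, w)))
Function('L')(m, n) = Add(m, n) (Function('L')(m, n) = Add(Mul(Mul(0, Add(-4, n)), 8), Add(n, m)) = Add(Mul(0, 8), Add(m, n)) = Add(0, Add(m, n)) = Add(m, n))
Add(Function('L')(Mul(Mul(-6, -5), 2), 147), Mul(-1, -45776)) = Add(Add(Mul(Mul(-6, -5), 2), 147), Mul(-1, -45776)) = Add(Add(Mul(30, 2), 147), 45776) = Add(Add(60, 147), 45776) = Add(207, 45776) = 45983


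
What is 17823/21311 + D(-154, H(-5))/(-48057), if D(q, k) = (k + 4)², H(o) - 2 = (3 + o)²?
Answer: 854388811/1024142727 ≈ 0.83425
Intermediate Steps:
H(o) = 2 + (3 + o)²
D(q, k) = (4 + k)²
17823/21311 + D(-154, H(-5))/(-48057) = 17823/21311 + (4 + (2 + (3 - 5)²))²/(-48057) = 17823*(1/21311) + (4 + (2 + (-2)²))²*(-1/48057) = 17823/21311 + (4 + (2 + 4))²*(-1/48057) = 17823/21311 + (4 + 6)²*(-1/48057) = 17823/21311 + 10²*(-1/48057) = 17823/21311 + 100*(-1/48057) = 17823/21311 - 100/48057 = 854388811/1024142727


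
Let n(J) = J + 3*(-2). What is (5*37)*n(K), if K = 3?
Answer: -555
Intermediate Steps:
n(J) = -6 + J (n(J) = J - 6 = -6 + J)
(5*37)*n(K) = (5*37)*(-6 + 3) = 185*(-3) = -555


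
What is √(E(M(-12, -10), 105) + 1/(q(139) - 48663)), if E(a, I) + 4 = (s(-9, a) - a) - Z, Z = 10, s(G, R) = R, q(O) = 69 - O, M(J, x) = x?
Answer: 9*I*√410478059/48733 ≈ 3.7417*I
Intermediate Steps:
E(a, I) = -14 (E(a, I) = -4 + ((a - a) - 1*10) = -4 + (0 - 10) = -4 - 10 = -14)
√(E(M(-12, -10), 105) + 1/(q(139) - 48663)) = √(-14 + 1/((69 - 1*139) - 48663)) = √(-14 + 1/((69 - 139) - 48663)) = √(-14 + 1/(-70 - 48663)) = √(-14 + 1/(-48733)) = √(-14 - 1/48733) = √(-682263/48733) = 9*I*√410478059/48733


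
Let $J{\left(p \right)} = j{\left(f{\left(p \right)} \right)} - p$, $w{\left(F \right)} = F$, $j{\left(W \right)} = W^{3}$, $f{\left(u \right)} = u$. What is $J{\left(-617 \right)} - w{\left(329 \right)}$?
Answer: $-234884825$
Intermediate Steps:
$J{\left(p \right)} = p^{3} - p$
$J{\left(-617 \right)} - w{\left(329 \right)} = \left(\left(-617\right)^{3} - -617\right) - 329 = \left(-234885113 + 617\right) - 329 = -234884496 - 329 = -234884825$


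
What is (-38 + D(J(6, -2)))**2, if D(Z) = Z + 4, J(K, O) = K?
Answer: 784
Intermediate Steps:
D(Z) = 4 + Z
(-38 + D(J(6, -2)))**2 = (-38 + (4 + 6))**2 = (-38 + 10)**2 = (-28)**2 = 784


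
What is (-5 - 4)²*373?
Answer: 30213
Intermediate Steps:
(-5 - 4)²*373 = (-9)²*373 = 81*373 = 30213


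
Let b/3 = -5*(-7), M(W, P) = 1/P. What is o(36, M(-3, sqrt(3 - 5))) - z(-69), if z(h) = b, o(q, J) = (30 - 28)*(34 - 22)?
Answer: -81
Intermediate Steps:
b = 105 (b = 3*(-5*(-7)) = 3*35 = 105)
o(q, J) = 24 (o(q, J) = 2*12 = 24)
z(h) = 105
o(36, M(-3, sqrt(3 - 5))) - z(-69) = 24 - 1*105 = 24 - 105 = -81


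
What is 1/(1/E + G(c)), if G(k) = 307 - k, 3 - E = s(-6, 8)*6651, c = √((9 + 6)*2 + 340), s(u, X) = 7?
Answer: 665353352658/203461573255009 + 2167274916*√370/203461573255009 ≈ 0.0034751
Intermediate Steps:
c = √370 (c = √(15*2 + 340) = √(30 + 340) = √370 ≈ 19.235)
E = -46554 (E = 3 - 7*6651 = 3 - 1*46557 = 3 - 46557 = -46554)
1/(1/E + G(c)) = 1/(1/(-46554) + (307 - √370)) = 1/(-1/46554 + (307 - √370)) = 1/(14292077/46554 - √370)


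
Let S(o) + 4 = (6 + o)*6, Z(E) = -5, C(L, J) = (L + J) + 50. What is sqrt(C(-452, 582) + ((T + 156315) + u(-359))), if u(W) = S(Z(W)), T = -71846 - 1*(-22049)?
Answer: 10*sqrt(1067) ≈ 326.65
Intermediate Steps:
C(L, J) = 50 + J + L (C(L, J) = (J + L) + 50 = 50 + J + L)
S(o) = 32 + 6*o (S(o) = -4 + (6 + o)*6 = -4 + (36 + 6*o) = 32 + 6*o)
T = -49797 (T = -71846 + 22049 = -49797)
u(W) = 2 (u(W) = 32 + 6*(-5) = 32 - 30 = 2)
sqrt(C(-452, 582) + ((T + 156315) + u(-359))) = sqrt((50 + 582 - 452) + ((-49797 + 156315) + 2)) = sqrt(180 + (106518 + 2)) = sqrt(180 + 106520) = sqrt(106700) = 10*sqrt(1067)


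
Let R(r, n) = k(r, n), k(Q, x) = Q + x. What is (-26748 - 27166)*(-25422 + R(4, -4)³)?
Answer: 1370601708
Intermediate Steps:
R(r, n) = n + r (R(r, n) = r + n = n + r)
(-26748 - 27166)*(-25422 + R(4, -4)³) = (-26748 - 27166)*(-25422 + (-4 + 4)³) = -53914*(-25422 + 0³) = -53914*(-25422 + 0) = -53914*(-25422) = 1370601708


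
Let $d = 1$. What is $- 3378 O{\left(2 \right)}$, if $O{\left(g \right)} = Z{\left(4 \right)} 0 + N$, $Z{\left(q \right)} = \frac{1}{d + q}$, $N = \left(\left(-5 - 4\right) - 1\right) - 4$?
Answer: $47292$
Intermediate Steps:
$N = -14$ ($N = \left(-9 - 1\right) - 4 = -10 - 4 = -14$)
$Z{\left(q \right)} = \frac{1}{1 + q}$
$O{\left(g \right)} = -14$ ($O{\left(g \right)} = \frac{1}{1 + 4} \cdot 0 - 14 = \frac{1}{5} \cdot 0 - 14 = 0 - 14 = -14$)
$- 3378 O{\left(2 \right)} = \left(-3378\right) \left(-14\right) = 47292$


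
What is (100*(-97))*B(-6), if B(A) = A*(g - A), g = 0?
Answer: 349200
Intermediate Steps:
B(A) = -A**2 (B(A) = A*(0 - A) = A*(-A) = -A**2)
(100*(-97))*B(-6) = (100*(-97))*(-1*(-6)**2) = -(-9700)*36 = -9700*(-36) = 349200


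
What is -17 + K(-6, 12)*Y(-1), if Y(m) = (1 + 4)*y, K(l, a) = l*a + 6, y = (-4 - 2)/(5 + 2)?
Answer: 1861/7 ≈ 265.86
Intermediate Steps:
y = -6/7 ≈ -0.85714
K(l, a) = 6 + a*l (K(l, a) = a*l + 6 = 6 + a*l)
Y(m) = -30/7 (Y(m) = (1 + 4)*(-6/7) = 5*(-6/7) = -30/7)
-17 + K(-6, 12)*Y(-1) = -17 + (6 + 12*(-6))*(-30/7) = -17 + (6 - 72)*(-30/7) = -17 - 66*(-30/7) = -17 + 1980/7 = 1861/7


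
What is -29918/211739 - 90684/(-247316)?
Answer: 2950534847/13091610631 ≈ 0.22538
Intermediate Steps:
-29918/211739 - 90684/(-247316) = -29918*1/211739 - 90684*(-1/247316) = -29918/211739 + 22671/61829 = 2950534847/13091610631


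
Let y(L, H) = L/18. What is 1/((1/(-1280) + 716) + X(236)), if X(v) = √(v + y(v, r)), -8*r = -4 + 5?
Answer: 10557838080/7555730524169 - 4915200*√2242/7555730524169 ≈ 0.0013665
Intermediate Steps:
r = -⅛ (r = -(-4 + 5)/8 = -⅛*1 = -⅛ ≈ -0.12500)
y(L, H) = L/18 (y(L, H) = L*(1/18) = L/18)
X(v) = √38*√v/6 (X(v) = √(v + v/18) = √(19*v/18) = √38*√v/6)
1/((1/(-1280) + 716) + X(236)) = 1/((1/(-1280) + 716) + √38*√236/6) = 1/((-1/1280 + 716) + √38*(2*√59)/6) = 1/(916479/1280 + √2242/3)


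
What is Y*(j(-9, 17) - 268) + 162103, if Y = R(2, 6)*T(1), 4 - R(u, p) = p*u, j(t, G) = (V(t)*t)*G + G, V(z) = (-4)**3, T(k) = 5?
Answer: -219537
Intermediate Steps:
V(z) = -64
j(t, G) = G - 64*G*t (j(t, G) = (-64*t)*G + G = -64*G*t + G = G - 64*G*t)
R(u, p) = 4 - p*u
Y = -40 (Y = (4 - 1*6*2)*5 = (4 - 12)*5 = -8*5 = -40)
Y*(j(-9, 17) - 268) + 162103 = -40*(17*(1 - 64*(-9)) - 268) + 162103 = -40*(17*(1 + 576) - 268) + 162103 = -40*(17*577 - 268) + 162103 = -40*(9809 - 268) + 162103 = -40*9541 + 162103 = -381640 + 162103 = -219537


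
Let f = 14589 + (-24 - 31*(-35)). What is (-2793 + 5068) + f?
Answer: 17925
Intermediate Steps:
f = 15650 (f = 14589 + (-24 + 1085) = 14589 + 1061 = 15650)
(-2793 + 5068) + f = (-2793 + 5068) + 15650 = 2275 + 15650 = 17925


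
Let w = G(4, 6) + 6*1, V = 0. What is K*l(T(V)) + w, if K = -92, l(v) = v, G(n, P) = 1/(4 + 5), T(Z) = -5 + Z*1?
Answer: 4195/9 ≈ 466.11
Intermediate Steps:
T(Z) = -5 + Z
G(n, P) = ⅑ (G(n, P) = 1/9 = ⅑)
w = 55/9 (w = ⅑ + 6*1 = ⅑ + 6 = 55/9 ≈ 6.1111)
K*l(T(V)) + w = -92*(-5 + 0) + 55/9 = -92*(-5) + 55/9 = 460 + 55/9 = 4195/9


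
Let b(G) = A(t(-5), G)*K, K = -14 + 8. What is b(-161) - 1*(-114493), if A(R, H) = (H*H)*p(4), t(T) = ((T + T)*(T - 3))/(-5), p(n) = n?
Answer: -507611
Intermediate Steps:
t(T) = -2*T*(-3 + T)/5 (t(T) = ((2*T)*(-3 + T))*(-1/5) = (2*T*(-3 + T))*(-1/5) = -2*T*(-3 + T)/5)
A(R, H) = 4*H**2 (A(R, H) = (H*H)*4 = H**2*4 = 4*H**2)
K = -6
b(G) = -24*G**2 (b(G) = (4*G**2)*(-6) = -24*G**2)
b(-161) - 1*(-114493) = -24*(-161)**2 - 1*(-114493) = -24*25921 + 114493 = -622104 + 114493 = -507611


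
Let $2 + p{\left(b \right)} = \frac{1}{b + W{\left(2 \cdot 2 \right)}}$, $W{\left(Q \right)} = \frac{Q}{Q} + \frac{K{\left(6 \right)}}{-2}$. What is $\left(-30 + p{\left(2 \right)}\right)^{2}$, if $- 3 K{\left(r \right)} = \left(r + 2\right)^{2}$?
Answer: $\frac{1713481}{1681} \approx 1019.3$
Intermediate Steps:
$K{\left(r \right)} = - \frac{\left(2 + r\right)^{2}}{3}$ ($K{\left(r \right)} = - \frac{\left(r + 2\right)^{2}}{3} = - \frac{\left(2 + r\right)^{2}}{3}$)
$W{\left(Q \right)} = \frac{35}{3}$ ($W{\left(Q \right)} = \frac{Q}{Q} + \frac{\left(- \frac{1}{3}\right) \left(2 + 6\right)^{2}}{-2} = 1 + - \frac{8^{2}}{3} \left(- \frac{1}{2}\right) = 1 + \left(- \frac{1}{3}\right) 64 \left(- \frac{1}{2}\right) = 1 - - \frac{32}{3} = 1 + \frac{32}{3} = \frac{35}{3}$)
$p{\left(b \right)} = -2 + \frac{1}{\frac{35}{3} + b}$ ($p{\left(b \right)} = -2 + \frac{1}{b + \frac{35}{3}} = -2 + \frac{1}{\frac{35}{3} + b}$)
$\left(-30 + p{\left(2 \right)}\right)^{2} = \left(-30 + \frac{-67 - 12}{35 + 3 \cdot 2}\right)^{2} = \left(-30 + \frac{-67 - 12}{35 + 6}\right)^{2} = \left(-30 + \frac{1}{41} \left(-79\right)\right)^{2} = \left(-30 - \frac{79}{41}\right)^{2} = \left(- \frac{1309}{41}\right)^{2} = \frac{1713481}{1681}$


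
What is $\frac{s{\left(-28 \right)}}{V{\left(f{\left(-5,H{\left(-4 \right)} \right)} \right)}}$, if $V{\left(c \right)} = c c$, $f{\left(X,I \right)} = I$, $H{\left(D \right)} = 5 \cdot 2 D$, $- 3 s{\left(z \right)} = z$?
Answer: $\frac{7}{1200} \approx 0.0058333$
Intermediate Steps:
$s{\left(z \right)} = - \frac{z}{3}$
$H{\left(D \right)} = 10 D$
$V{\left(c \right)} = c^{2}$
$\frac{s{\left(-28 \right)}}{V{\left(f{\left(-5,H{\left(-4 \right)} \right)} \right)}} = \frac{\left(- \frac{1}{3}\right) \left(-28\right)}{\left(10 \left(-4\right)\right)^{2}} = \frac{28}{3 \left(-40\right)^{2}} = \frac{28}{3 \cdot 1600} = \frac{28}{3} \cdot \frac{1}{1600} = \frac{7}{1200}$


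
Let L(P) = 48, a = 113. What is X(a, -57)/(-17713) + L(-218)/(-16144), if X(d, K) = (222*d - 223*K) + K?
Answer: -38132799/17872417 ≈ -2.1336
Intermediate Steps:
X(d, K) = -222*K + 222*d (X(d, K) = (-223*K + 222*d) + K = -222*K + 222*d)
X(a, -57)/(-17713) + L(-218)/(-16144) = (-222*(-57) + 222*113)/(-17713) + 48/(-16144) = (12654 + 25086)*(-1/17713) + 48*(-1/16144) = 37740*(-1/17713) - 3/1009 = -37740/17713 - 3/1009 = -38132799/17872417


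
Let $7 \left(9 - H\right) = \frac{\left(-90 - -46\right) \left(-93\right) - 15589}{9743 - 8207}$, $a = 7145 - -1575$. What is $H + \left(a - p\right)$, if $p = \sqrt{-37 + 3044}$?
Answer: $\frac{93865705}{10752} - \sqrt{3007} \approx 8675.2$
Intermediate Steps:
$p = \sqrt{3007} \approx 54.836$
$a = 8720$ ($a = 7145 + 1575 = 8720$)
$H = \frac{108265}{10752}$ ($H = 9 - \frac{\left(\left(-90 - -46\right) \left(-93\right) - 15589\right) \frac{1}{9743 - 8207}}{7} = 9 - \frac{\left(\left(-90 + 46\right) \left(-93\right) - 15589\right) \frac{1}{9743 - 8207}}{7} = 9 - \frac{\left(\left(-44\right) \left(-93\right) - 15589\right) \frac{1}{1536}}{7} = 9 - \frac{\left(4092 - 15589\right) \frac{1}{1536}}{7} = 9 - \frac{\left(-11497\right) \frac{1}{1536}}{7} = 9 - - \frac{11497}{10752} = 9 + \frac{11497}{10752} = \frac{108265}{10752} \approx 10.069$)
$H + \left(a - p\right) = \frac{108265}{10752} + \left(8720 - \sqrt{3007}\right) = \frac{93865705}{10752} - \sqrt{3007}$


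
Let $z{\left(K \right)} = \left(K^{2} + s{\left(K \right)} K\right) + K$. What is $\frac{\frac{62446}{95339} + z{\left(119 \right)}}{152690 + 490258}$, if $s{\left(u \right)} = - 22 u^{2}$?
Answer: $- \frac{294432393538}{5108168281} \approx -57.64$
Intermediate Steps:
$z{\left(K \right)} = K + K^{2} - 22 K^{3}$ ($z{\left(K \right)} = \left(K^{2} + - 22 K^{2} K\right) + K = \left(K^{2} - 22 K^{3}\right) + K = K + K^{2} - 22 K^{3}$)
$\frac{\frac{62446}{95339} + z{\left(119 \right)}}{152690 + 490258} = \frac{\frac{62446}{95339} + 119 \left(1 + 119 - 22 \cdot 119^{2}\right)}{152690 + 490258} = \frac{62446 \cdot \frac{1}{95339} + 119 \left(1 + 119 - 311542\right)}{642948} = \left(\frac{62446}{95339} + 119 \left(1 + 119 - 311542\right)\right) \frac{1}{642948} = \left(\frac{62446}{95339} + 119 \left(-311422\right)\right) \frac{1}{642948} = \left(\frac{62446}{95339} - 37059218\right) \frac{1}{642948} = \left(- \frac{3533188722456}{95339}\right) \frac{1}{642948} = - \frac{294432393538}{5108168281}$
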